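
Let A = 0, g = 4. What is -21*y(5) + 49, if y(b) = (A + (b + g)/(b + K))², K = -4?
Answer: -1652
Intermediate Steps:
y(b) = (4 + b)²/(-4 + b)² (y(b) = (0 + (b + 4)/(b - 4))² = (0 + (4 + b)/(-4 + b))² = ((4 + b)/(-4 + b))² = (4 + b)²/(-4 + b)²)
-21*y(5) + 49 = -21*(4 + 5)²/(-4 + 5)² + 49 = -21*9²/1² + 49 = -21*81 + 49 = -1701 + 49 = -1652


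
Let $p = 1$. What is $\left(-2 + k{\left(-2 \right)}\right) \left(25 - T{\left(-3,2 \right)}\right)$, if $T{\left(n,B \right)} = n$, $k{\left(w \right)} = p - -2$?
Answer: $28$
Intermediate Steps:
$k{\left(w \right)} = 3$ ($k{\left(w \right)} = 1 - -2 = 1 + 2 = 3$)
$\left(-2 + k{\left(-2 \right)}\right) \left(25 - T{\left(-3,2 \right)}\right) = \left(-2 + 3\right) \left(25 - -3\right) = 1 \left(25 + 3\right) = 1 \cdot 28 = 28$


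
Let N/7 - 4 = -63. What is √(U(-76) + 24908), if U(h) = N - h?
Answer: √24571 ≈ 156.75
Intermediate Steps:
N = -413 (N = 28 + 7*(-63) = 28 - 441 = -413)
U(h) = -413 - h
√(U(-76) + 24908) = √((-413 - 1*(-76)) + 24908) = √((-413 + 76) + 24908) = √(-337 + 24908) = √24571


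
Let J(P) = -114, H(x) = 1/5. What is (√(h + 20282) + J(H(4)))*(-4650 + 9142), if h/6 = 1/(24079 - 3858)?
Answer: -512088 + 8984*√2073270898622/20221 ≈ 1.2764e+5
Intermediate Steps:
H(x) = ⅕
h = 6/20221 (h = 6/(24079 - 3858) = 6/20221 ≈ 0.00029672)
(√(h + 20282) + J(H(4)))*(-4650 + 9142) = (√(6/20221 + 20282) - 114)*(-4650 + 9142) = (√(410122328/20221) - 114)*4492 = (2*√2073270898622/20221 - 114)*4492 = (-114 + 2*√2073270898622/20221)*4492 = -512088 + 8984*√2073270898622/20221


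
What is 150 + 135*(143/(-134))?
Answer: 795/134 ≈ 5.9328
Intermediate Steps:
150 + 135*(143/(-134)) = 150 + 135*(143*(-1/134)) = 150 + 135*(-143/134) = 150 - 19305/134 = 795/134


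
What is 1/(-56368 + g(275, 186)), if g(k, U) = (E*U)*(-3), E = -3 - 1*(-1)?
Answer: -1/55252 ≈ -1.8099e-5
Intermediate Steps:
E = -2 (E = -3 + 1 = -2)
g(k, U) = 6*U (g(k, U) = -2*U*(-3) = 6*U)
1/(-56368 + g(275, 186)) = 1/(-56368 + 6*186) = 1/(-56368 + 1116) = 1/(-55252) = -1/55252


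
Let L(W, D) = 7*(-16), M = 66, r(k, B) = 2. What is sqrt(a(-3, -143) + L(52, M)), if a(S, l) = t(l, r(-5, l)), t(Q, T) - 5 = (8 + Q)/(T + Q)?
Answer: 2*I*sqrt(58562)/47 ≈ 10.298*I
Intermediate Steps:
t(Q, T) = 5 + (8 + Q)/(Q + T) (t(Q, T) = 5 + (8 + Q)/(T + Q) = 5 + (8 + Q)/(Q + T))
a(S, l) = (18 + 6*l)/(2 + l) (a(S, l) = (8 + 5*2 + 6*l)/(l + 2) = (8 + 10 + 6*l)/(2 + l) = (18 + 6*l)/(2 + l))
L(W, D) = -112
sqrt(a(-3, -143) + L(52, M)) = sqrt(6*(3 - 143)/(2 - 143) - 112) = sqrt(6*(-140)/(-141) - 112) = sqrt(6*(-1/141)*(-140) - 112) = sqrt(280/47 - 112) = sqrt(-4984/47) = 2*I*sqrt(58562)/47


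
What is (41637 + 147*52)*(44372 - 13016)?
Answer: 1545255036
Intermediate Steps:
(41637 + 147*52)*(44372 - 13016) = (41637 + 7644)*31356 = 49281*31356 = 1545255036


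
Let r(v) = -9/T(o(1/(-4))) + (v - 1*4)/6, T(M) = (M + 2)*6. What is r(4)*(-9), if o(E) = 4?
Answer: 9/4 ≈ 2.2500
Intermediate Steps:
T(M) = 12 + 6*M (T(M) = (2 + M)*6 = 12 + 6*M)
r(v) = -11/12 + v/6 (r(v) = -9/(12 + 6*4) + (v - 1*4)/6 = -9/(12 + 24) + (v - 4)*(⅙) = -9/36 + (-4 + v)*(⅙) = -9*1/36 + (-⅔ + v/6) = -¼ + (-⅔ + v/6) = -11/12 + v/6)
r(4)*(-9) = (-11/12 + (⅙)*4)*(-9) = (-11/12 + ⅔)*(-9) = -¼*(-9) = 9/4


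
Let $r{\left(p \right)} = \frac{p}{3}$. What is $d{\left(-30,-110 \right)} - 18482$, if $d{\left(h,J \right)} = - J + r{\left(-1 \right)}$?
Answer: $- \frac{55117}{3} \approx -18372.0$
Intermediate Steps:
$r{\left(p \right)} = \frac{p}{3}$ ($r{\left(p \right)} = p \frac{1}{3} = \frac{p}{3}$)
$d{\left(h,J \right)} = - \frac{1}{3} - J$ ($d{\left(h,J \right)} = - J + \frac{1}{3} \left(-1\right) = - J - \frac{1}{3} = - \frac{1}{3} - J$)
$d{\left(-30,-110 \right)} - 18482 = \left(- \frac{1}{3} - -110\right) - 18482 = \left(- \frac{1}{3} + 110\right) - 18482 = \frac{329}{3} - 18482 = - \frac{55117}{3}$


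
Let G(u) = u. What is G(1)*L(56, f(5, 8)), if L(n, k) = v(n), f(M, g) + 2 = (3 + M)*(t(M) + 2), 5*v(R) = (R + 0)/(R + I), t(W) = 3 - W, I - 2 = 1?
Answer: 56/295 ≈ 0.18983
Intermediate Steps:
I = 3 (I = 2 + 1 = 3)
v(R) = R/(5*(3 + R)) (v(R) = ((R + 0)/(R + 3))/5 = (R/(3 + R))/5 = R/(5*(3 + R)))
f(M, g) = -2 + (3 + M)*(5 - M) (f(M, g) = -2 + (3 + M)*((3 - M) + 2) = -2 + (3 + M)*(5 - M))
L(n, k) = n/(5*(3 + n))
G(1)*L(56, f(5, 8)) = 1*((⅕)*56/(3 + 56)) = 1*((⅕)*56/59) = 1*((⅕)*56*(1/59)) = 1*(56/295) = 56/295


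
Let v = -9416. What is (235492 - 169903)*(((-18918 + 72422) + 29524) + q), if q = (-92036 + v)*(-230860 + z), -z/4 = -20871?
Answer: 980665279085220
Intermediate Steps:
z = 83484 (z = -4*(-20871) = 83484)
q = 14951589952 (q = (-92036 - 9416)*(-230860 + 83484) = -101452*(-147376) = 14951589952)
(235492 - 169903)*(((-18918 + 72422) + 29524) + q) = (235492 - 169903)*(((-18918 + 72422) + 29524) + 14951589952) = 65589*((53504 + 29524) + 14951589952) = 65589*(83028 + 14951589952) = 65589*14951672980 = 980665279085220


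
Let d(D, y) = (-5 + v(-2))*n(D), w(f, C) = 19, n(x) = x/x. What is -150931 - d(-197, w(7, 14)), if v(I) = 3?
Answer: -150929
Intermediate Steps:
n(x) = 1
d(D, y) = -2 (d(D, y) = (-5 + 3)*1 = -2*1 = -2)
-150931 - d(-197, w(7, 14)) = -150931 - 1*(-2) = -150931 + 2 = -150929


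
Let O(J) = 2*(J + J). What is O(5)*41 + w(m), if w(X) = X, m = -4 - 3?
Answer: 813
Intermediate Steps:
m = -7
O(J) = 4*J (O(J) = 2*(2*J) = 4*J)
O(5)*41 + w(m) = (4*5)*41 - 7 = 20*41 - 7 = 820 - 7 = 813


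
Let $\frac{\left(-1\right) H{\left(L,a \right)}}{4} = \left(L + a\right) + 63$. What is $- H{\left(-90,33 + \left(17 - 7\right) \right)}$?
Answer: $64$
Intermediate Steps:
$H{\left(L,a \right)} = -252 - 4 L - 4 a$ ($H{\left(L,a \right)} = - 4 \left(\left(L + a\right) + 63\right) = - 4 \left(63 + L + a\right) = -252 - 4 L - 4 a$)
$- H{\left(-90,33 + \left(17 - 7\right) \right)} = - (-252 - -360 - 4 \left(33 + \left(17 - 7\right)\right)) = - (-252 + 360 - 4 \left(33 + \left(17 - 7\right)\right)) = - (-252 + 360 - 4 \left(33 + 10\right)) = - (-252 + 360 - 172) = \left(-1\right) \left(-64\right) = 64$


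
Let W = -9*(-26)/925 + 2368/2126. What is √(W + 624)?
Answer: √24184928534402/196655 ≈ 25.007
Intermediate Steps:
W = 1343942/983275 (W = 234*(1/925) + 2368*(1/2126) = 234/925 + 1184/1063 = 1343942/983275 ≈ 1.3668)
√(W + 624) = √(1343942/983275 + 624) = √(614907542/983275) = √24184928534402/196655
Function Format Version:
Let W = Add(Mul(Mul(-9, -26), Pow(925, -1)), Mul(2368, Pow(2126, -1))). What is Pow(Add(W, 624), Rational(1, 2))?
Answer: Mul(Rational(1, 196655), Pow(24184928534402, Rational(1, 2))) ≈ 25.007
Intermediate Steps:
W = Rational(1343942, 983275) (W = Add(Mul(234, Rational(1, 925)), Mul(2368, Rational(1, 2126))) = Add(Rational(234, 925), Rational(1184, 1063)) = Rational(1343942, 983275) ≈ 1.3668)
Pow(Add(W, 624), Rational(1, 2)) = Pow(Add(Rational(1343942, 983275), 624), Rational(1, 2)) = Pow(Rational(614907542, 983275), Rational(1, 2)) = Mul(Rational(1, 196655), Pow(24184928534402, Rational(1, 2)))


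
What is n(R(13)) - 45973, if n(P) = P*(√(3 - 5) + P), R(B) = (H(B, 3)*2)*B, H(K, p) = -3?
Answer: -39889 - 78*I*√2 ≈ -39889.0 - 110.31*I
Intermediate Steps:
R(B) = -6*B (R(B) = (-3*2)*B = -6*B)
n(P) = P*(P + I*√2) (n(P) = P*(√(-2) + P) = P*(I*√2 + P) = P*(P + I*√2))
n(R(13)) - 45973 = (-6*13)*(-6*13 + I*√2) - 45973 = -78*(-78 + I*√2) - 45973 = (6084 - 78*I*√2) - 45973 = -39889 - 78*I*√2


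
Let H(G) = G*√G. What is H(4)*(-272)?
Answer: -2176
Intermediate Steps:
H(G) = G^(3/2)
H(4)*(-272) = 4^(3/2)*(-272) = 8*(-272) = -2176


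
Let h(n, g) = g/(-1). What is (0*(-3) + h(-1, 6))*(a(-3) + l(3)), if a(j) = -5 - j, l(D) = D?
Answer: -6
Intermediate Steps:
h(n, g) = -g (h(n, g) = g*(-1) = -g)
(0*(-3) + h(-1, 6))*(a(-3) + l(3)) = (0*(-3) - 1*6)*((-5 - 1*(-3)) + 3) = (0 - 6)*((-5 + 3) + 3) = -6*(-2 + 3) = -6*1 = -6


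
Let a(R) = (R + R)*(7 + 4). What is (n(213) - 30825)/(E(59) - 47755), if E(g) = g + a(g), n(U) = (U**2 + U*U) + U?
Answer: -911/703 ≈ -1.2959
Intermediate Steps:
n(U) = U + 2*U**2 (n(U) = (U**2 + U**2) + U = 2*U**2 + U = U + 2*U**2)
a(R) = 22*R (a(R) = (2*R)*11 = 22*R)
E(g) = 23*g (E(g) = g + 22*g = 23*g)
(n(213) - 30825)/(E(59) - 47755) = (213*(1 + 2*213) - 30825)/(23*59 - 47755) = (213*(1 + 426) - 30825)/(1357 - 47755) = (213*427 - 30825)/(-46398) = (90951 - 30825)*(-1/46398) = 60126*(-1/46398) = -911/703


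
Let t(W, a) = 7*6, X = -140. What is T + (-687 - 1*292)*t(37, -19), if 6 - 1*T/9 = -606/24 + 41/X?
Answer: -1429194/35 ≈ -40834.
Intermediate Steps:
T = 9936/35 (T = 54 - 9*(-606/24 + 41/(-140)) = 54 - 9*(-606*1/24 + 41*(-1/140)) = 54 - 9*(-101/4 - 41/140) = 54 - 9*(-894/35) = 54 + 8046/35 = 9936/35 ≈ 283.89)
t(W, a) = 42
T + (-687 - 1*292)*t(37, -19) = 9936/35 + (-687 - 1*292)*42 = 9936/35 + (-687 - 292)*42 = 9936/35 - 979*42 = 9936/35 - 41118 = -1429194/35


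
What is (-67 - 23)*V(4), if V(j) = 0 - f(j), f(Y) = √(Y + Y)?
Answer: 180*√2 ≈ 254.56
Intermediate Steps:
f(Y) = √2*√Y (f(Y) = √(2*Y) = √2*√Y)
V(j) = -√2*√j (V(j) = 0 - √2*√j = -√2*√j)
(-67 - 23)*V(4) = (-67 - 23)*(-√2*√4) = -(-90)*√2*2 = -(-180)*√2 = 180*√2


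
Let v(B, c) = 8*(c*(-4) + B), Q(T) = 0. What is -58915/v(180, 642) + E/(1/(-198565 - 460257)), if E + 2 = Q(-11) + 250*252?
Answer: -792901363414109/19104 ≈ -4.1504e+10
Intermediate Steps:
E = 62998 (E = -2 + (0 + 250*252) = -2 + (0 + 63000) = -2 + 63000 = 62998)
v(B, c) = -32*c + 8*B (v(B, c) = 8*(-4*c + B) = 8*(B - 4*c) = -32*c + 8*B)
-58915/v(180, 642) + E/(1/(-198565 - 460257)) = -58915/(-32*642 + 8*180) + 62998/(1/(-198565 - 460257)) = -58915/(-20544 + 1440) + 62998/(1/(-658822)) = -58915/(-19104) + 62998/(-1/658822) = -58915*(-1/19104) + 62998*(-658822) = 58915/19104 - 41504468356 = -792901363414109/19104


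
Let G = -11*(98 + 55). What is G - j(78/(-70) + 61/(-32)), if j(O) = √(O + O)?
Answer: -1683 - I*√118405/140 ≈ -1683.0 - 2.4579*I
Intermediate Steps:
G = -1683 (G = -11*153 = -1683)
j(O) = √2*√O (j(O) = √(2*O) = √2*√O)
G - j(78/(-70) + 61/(-32)) = -1683 - √2*√(78/(-70) + 61/(-32)) = -1683 - √2*√(78*(-1/70) + 61*(-1/32)) = -1683 - √2*√(-39/35 - 61/32) = -1683 - √2*√(-3383/1120) = -1683 - √2*I*√236810/280 = -1683 - I*√118405/140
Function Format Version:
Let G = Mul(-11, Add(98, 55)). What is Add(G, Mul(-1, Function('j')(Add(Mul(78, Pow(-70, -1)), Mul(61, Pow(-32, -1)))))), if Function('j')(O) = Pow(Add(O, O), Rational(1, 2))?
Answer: Add(-1683, Mul(Rational(-1, 140), I, Pow(118405, Rational(1, 2)))) ≈ Add(-1683.0, Mul(-2.4579, I))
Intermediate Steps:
G = -1683 (G = Mul(-11, 153) = -1683)
Function('j')(O) = Mul(Pow(2, Rational(1, 2)), Pow(O, Rational(1, 2))) (Function('j')(O) = Pow(Mul(2, O), Rational(1, 2)) = Mul(Pow(2, Rational(1, 2)), Pow(O, Rational(1, 2))))
Add(G, Mul(-1, Function('j')(Add(Mul(78, Pow(-70, -1)), Mul(61, Pow(-32, -1)))))) = Add(-1683, Mul(-1, Mul(Pow(2, Rational(1, 2)), Pow(Add(Mul(78, Pow(-70, -1)), Mul(61, Pow(-32, -1))), Rational(1, 2))))) = Add(-1683, Mul(-1, Mul(Pow(2, Rational(1, 2)), Pow(Add(Mul(78, Rational(-1, 70)), Mul(61, Rational(-1, 32))), Rational(1, 2))))) = Add(-1683, Mul(-1, Mul(Pow(2, Rational(1, 2)), Pow(Add(Rational(-39, 35), Rational(-61, 32)), Rational(1, 2))))) = Add(-1683, Mul(-1, Mul(Pow(2, Rational(1, 2)), Pow(Rational(-3383, 1120), Rational(1, 2))))) = Add(-1683, Mul(-1, Mul(Pow(2, Rational(1, 2)), Mul(Rational(1, 280), I, Pow(236810, Rational(1, 2)))))) = Add(-1683, Mul(-1, Mul(Rational(1, 140), I, Pow(118405, Rational(1, 2))))) = Add(-1683, Mul(Rational(-1, 140), I, Pow(118405, Rational(1, 2))))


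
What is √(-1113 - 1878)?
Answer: I*√2991 ≈ 54.69*I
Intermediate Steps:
√(-1113 - 1878) = √(-2991) = I*√2991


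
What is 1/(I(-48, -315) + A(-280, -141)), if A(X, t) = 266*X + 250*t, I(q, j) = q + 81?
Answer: -1/109697 ≈ -9.1160e-6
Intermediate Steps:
I(q, j) = 81 + q
A(X, t) = 250*t + 266*X
1/(I(-48, -315) + A(-280, -141)) = 1/((81 - 48) + (250*(-141) + 266*(-280))) = 1/(33 + (-35250 - 74480)) = 1/(33 - 109730) = 1/(-109697) = -1/109697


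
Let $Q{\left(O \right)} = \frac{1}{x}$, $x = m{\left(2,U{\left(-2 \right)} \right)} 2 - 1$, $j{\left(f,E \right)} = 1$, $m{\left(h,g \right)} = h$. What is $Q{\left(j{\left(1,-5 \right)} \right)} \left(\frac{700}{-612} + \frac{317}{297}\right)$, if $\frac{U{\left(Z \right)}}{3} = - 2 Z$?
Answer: $- \frac{386}{15147} \approx -0.025484$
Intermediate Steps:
$U{\left(Z \right)} = - 6 Z$ ($U{\left(Z \right)} = 3 \left(- 2 Z\right) = - 6 Z$)
$x = 3$ ($x = 2 \cdot 2 - 1 = 4 - 1 = 3$)
$Q{\left(O \right)} = \frac{1}{3}$
$Q{\left(j{\left(1,-5 \right)} \right)} \left(\frac{700}{-612} + \frac{317}{297}\right) = \frac{\frac{700}{-612} + \frac{317}{297}}{3} = \frac{700 \left(- \frac{1}{612}\right) + 317 \cdot \frac{1}{297}}{3} = \frac{- \frac{175}{153} + \frac{317}{297}}{3} = \frac{1}{3} \left(- \frac{386}{5049}\right) = - \frac{386}{15147}$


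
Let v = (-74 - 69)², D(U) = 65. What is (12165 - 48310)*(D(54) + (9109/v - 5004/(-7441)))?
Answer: -363639391205250/152161009 ≈ -2.3898e+6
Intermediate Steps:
v = 20449 (v = (-143)² = 20449)
(12165 - 48310)*(D(54) + (9109/v - 5004/(-7441))) = (12165 - 48310)*(65 + (9109/20449 - 5004/(-7441))) = -36145*(65 + (9109*(1/20449) - 5004*(-1/7441))) = -36145*(65 + (9109/20449 + 5004/7441)) = -36145*(65 + 170106865/152161009) = -36145*10060572450/152161009 = -363639391205250/152161009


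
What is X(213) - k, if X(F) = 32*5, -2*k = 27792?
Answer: 14056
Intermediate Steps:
k = -13896 (k = -1/2*27792 = -13896)
X(F) = 160
X(213) - k = 160 - 1*(-13896) = 160 + 13896 = 14056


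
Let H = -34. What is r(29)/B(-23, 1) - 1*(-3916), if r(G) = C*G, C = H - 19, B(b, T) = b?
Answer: 91605/23 ≈ 3982.8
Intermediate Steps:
C = -53 (C = -34 - 19 = -53)
r(G) = -53*G
r(29)/B(-23, 1) - 1*(-3916) = -53*29/(-23) - 1*(-3916) = -1537*(-1/23) + 3916 = 1537/23 + 3916 = 91605/23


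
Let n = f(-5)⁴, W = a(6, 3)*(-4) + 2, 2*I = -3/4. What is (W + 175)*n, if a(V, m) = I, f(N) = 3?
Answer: 28917/2 ≈ 14459.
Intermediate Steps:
I = -3/8 (I = (-3/4)/2 = (-3*¼)/2 = (½)*(-¾) = -3/8 ≈ -0.37500)
a(V, m) = -3/8
W = 7/2 (W = -3/8*(-4) + 2 = 3/2 + 2 = 7/2 ≈ 3.5000)
n = 81 (n = 3⁴ = 81)
(W + 175)*n = (7/2 + 175)*81 = (357/2)*81 = 28917/2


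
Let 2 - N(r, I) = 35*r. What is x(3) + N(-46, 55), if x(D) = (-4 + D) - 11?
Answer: 1600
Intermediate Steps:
N(r, I) = 2 - 35*r
x(D) = -15 + D
x(3) + N(-46, 55) = (-15 + 3) + (2 - 35*(-46)) = -12 + (2 + 1610) = -12 + 1612 = 1600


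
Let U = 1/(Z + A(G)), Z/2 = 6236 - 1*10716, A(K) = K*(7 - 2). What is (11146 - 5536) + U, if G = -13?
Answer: 50630249/9025 ≈ 5610.0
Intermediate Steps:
A(K) = 5*K (A(K) = K*5 = 5*K)
Z = -8960 (Z = 2*(6236 - 1*10716) = 2*(6236 - 10716) = 2*(-4480) = -8960)
U = -1/9025 (U = 1/(-8960 + 5*(-13)) = 1/(-8960 - 65) = 1/(-9025) = -1/9025 ≈ -0.00011080)
(11146 - 5536) + U = (11146 - 5536) - 1/9025 = 5610 - 1/9025 = 50630249/9025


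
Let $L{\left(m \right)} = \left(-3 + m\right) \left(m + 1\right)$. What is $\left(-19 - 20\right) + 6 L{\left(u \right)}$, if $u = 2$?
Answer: $-57$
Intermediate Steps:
$L{\left(m \right)} = \left(1 + m\right) \left(-3 + m\right)$ ($L{\left(m \right)} = \left(-3 + m\right) \left(1 + m\right) = \left(1 + m\right) \left(-3 + m\right)$)
$\left(-19 - 20\right) + 6 L{\left(u \right)} = \left(-19 - 20\right) + 6 \left(-3 + 2^{2} - 4\right) = \left(-19 - 20\right) + 6 \left(-3 + 4 - 4\right) = -39 + 6 \left(-3\right) = -39 - 18 = -57$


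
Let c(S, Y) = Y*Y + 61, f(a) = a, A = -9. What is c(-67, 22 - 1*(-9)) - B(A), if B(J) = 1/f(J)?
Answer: 9199/9 ≈ 1022.1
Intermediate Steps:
B(J) = 1/J
c(S, Y) = 61 + Y**2 (c(S, Y) = Y**2 + 61 = 61 + Y**2)
c(-67, 22 - 1*(-9)) - B(A) = (61 + (22 - 1*(-9))**2) - 1/(-9) = (61 + (22 + 9)**2) - 1*(-1/9) = (61 + 31**2) + 1/9 = (61 + 961) + 1/9 = 1022 + 1/9 = 9199/9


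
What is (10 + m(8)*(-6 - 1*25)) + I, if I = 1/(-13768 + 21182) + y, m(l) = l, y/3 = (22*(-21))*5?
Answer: -53143551/7414 ≈ -7168.0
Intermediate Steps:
y = -6930 (y = 3*((22*(-21))*5) = 3*(-462*5) = 3*(-2310) = -6930)
I = -51379019/7414 (I = 1/(-13768 + 21182) - 6930 = 1/7414 - 6930 = -51379019/7414 ≈ -6930.0)
(10 + m(8)*(-6 - 1*25)) + I = (10 + 8*(-6 - 1*25)) - 51379019/7414 = (10 + 8*(-6 - 25)) - 51379019/7414 = (10 + 8*(-31)) - 51379019/7414 = (10 - 248) - 51379019/7414 = -238 - 51379019/7414 = -53143551/7414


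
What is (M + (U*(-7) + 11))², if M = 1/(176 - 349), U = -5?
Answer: 63313849/29929 ≈ 2115.5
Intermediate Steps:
M = -1/173 (M = 1/(-173) = -1/173 ≈ -0.0057803)
(M + (U*(-7) + 11))² = (-1/173 + (-5*(-7) + 11))² = (-1/173 + (35 + 11))² = (-1/173 + 46)² = (7957/173)² = 63313849/29929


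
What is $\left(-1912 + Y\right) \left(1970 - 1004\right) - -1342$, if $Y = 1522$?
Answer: $-375398$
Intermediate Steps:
$\left(-1912 + Y\right) \left(1970 - 1004\right) - -1342 = \left(-1912 + 1522\right) \left(1970 - 1004\right) - -1342 = \left(-390\right) 966 + 1342 = -376740 + 1342 = -375398$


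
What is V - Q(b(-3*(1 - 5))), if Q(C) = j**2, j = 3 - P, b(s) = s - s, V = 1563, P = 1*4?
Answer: 1562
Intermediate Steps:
P = 4
b(s) = 0
j = -1 (j = 3 - 1*4 = 3 - 4 = -1)
Q(C) = 1 (Q(C) = (-1)**2 = 1)
V - Q(b(-3*(1 - 5))) = 1563 - 1*1 = 1563 - 1 = 1562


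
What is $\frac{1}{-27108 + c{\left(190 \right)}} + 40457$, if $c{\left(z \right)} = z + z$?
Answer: $\frac{1081334695}{26728} \approx 40457.0$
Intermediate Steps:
$c{\left(z \right)} = 2 z$
$\frac{1}{-27108 + c{\left(190 \right)}} + 40457 = \frac{1}{-27108 + 2 \cdot 190} + 40457 = \frac{1}{-27108 + 380} + 40457 = \frac{1}{-26728} + 40457 = - \frac{1}{26728} + 40457 = \frac{1081334695}{26728}$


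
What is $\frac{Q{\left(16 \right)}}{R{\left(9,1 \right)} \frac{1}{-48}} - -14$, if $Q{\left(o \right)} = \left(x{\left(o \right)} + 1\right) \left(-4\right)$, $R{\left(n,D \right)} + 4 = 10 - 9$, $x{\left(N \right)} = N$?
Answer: $-1074$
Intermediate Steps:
$R{\left(n,D \right)} = -3$ ($R{\left(n,D \right)} = -4 + \left(10 - 9\right) = -4 + 1 = -3$)
$Q{\left(o \right)} = -4 - 4 o$ ($Q{\left(o \right)} = \left(o + 1\right) \left(-4\right) = \left(1 + o\right) \left(-4\right) = -4 - 4 o$)
$\frac{Q{\left(16 \right)}}{R{\left(9,1 \right)} \frac{1}{-48}} - -14 = \frac{-4 - 64}{\left(-3\right) \frac{1}{-48}} - -14 = \frac{-4 - 64}{\left(-3\right) \left(- \frac{1}{48}\right)} + 14 = - 68 \frac{1}{\frac{1}{16}} + 14 = \left(-68\right) 16 + 14 = -1088 + 14 = -1074$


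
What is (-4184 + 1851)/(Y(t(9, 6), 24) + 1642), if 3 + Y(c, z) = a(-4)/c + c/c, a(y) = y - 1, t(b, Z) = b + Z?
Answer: -6999/4919 ≈ -1.4228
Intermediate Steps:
t(b, Z) = Z + b
a(y) = -1 + y
Y(c, z) = -2 - 5/c (Y(c, z) = -3 + ((-1 - 4)/c + c/c) = -3 + (-5/c + 1) = -3 + (1 - 5/c) = -2 - 5/c)
(-4184 + 1851)/(Y(t(9, 6), 24) + 1642) = (-4184 + 1851)/((-2 - 5/(6 + 9)) + 1642) = -2333/((-2 - 5/15) + 1642) = -2333/((-2 - 5*1/15) + 1642) = -2333/((-2 - ⅓) + 1642) = -2333/(-7/3 + 1642) = -2333/4919/3 = -2333*3/4919 = -6999/4919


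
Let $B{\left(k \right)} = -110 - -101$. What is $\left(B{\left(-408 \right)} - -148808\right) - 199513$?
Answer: $-50714$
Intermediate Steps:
$B{\left(k \right)} = -9$ ($B{\left(k \right)} = -110 + 101 = -9$)
$\left(B{\left(-408 \right)} - -148808\right) - 199513 = \left(-9 - -148808\right) - 199513 = \left(-9 + 148808\right) - 199513 = 148799 - 199513 = -50714$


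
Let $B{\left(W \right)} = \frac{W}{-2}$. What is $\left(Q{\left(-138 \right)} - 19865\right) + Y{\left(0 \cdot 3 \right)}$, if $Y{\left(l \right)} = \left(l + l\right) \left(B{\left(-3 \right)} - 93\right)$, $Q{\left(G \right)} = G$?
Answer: $-20003$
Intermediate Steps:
$B{\left(W \right)} = - \frac{W}{2}$ ($B{\left(W \right)} = W \left(- \frac{1}{2}\right) = - \frac{W}{2}$)
$Y{\left(l \right)} = - 183 l$ ($Y{\left(l \right)} = \left(l + l\right) \left(\left(- \frac{1}{2}\right) \left(-3\right) - 93\right) = 2 l \left(\frac{3}{2} - 93\right) = 2 l \left(- \frac{183}{2}\right) = - 183 l$)
$\left(Q{\left(-138 \right)} - 19865\right) + Y{\left(0 \cdot 3 \right)} = \left(-138 - 19865\right) - 183 \cdot 0 \cdot 3 = -20003 - 0 = -20003 + 0 = -20003$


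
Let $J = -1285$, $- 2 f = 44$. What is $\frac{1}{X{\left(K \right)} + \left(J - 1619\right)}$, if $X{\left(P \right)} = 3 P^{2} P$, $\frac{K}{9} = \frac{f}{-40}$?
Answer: $- \frac{8000}{20321103} \approx -0.00039368$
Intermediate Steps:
$f = -22$ ($f = \left(- \frac{1}{2}\right) 44 = -22$)
$K = \frac{99}{20}$ ($K = 9 \left(- \frac{22}{-40}\right) = 9 \left(\left(-22\right) \left(- \frac{1}{40}\right)\right) = 9 \cdot \frac{11}{20} = \frac{99}{20} \approx 4.95$)
$X{\left(P \right)} = 3 P^{3}$
$\frac{1}{X{\left(K \right)} + \left(J - 1619\right)} = \frac{1}{3 \left(\frac{99}{20}\right)^{3} - 2904} = \frac{1}{3 \cdot \frac{970299}{8000} - 2904} = \frac{1}{\frac{2910897}{8000} - 2904} = \frac{1}{- \frac{20321103}{8000}} = - \frac{8000}{20321103}$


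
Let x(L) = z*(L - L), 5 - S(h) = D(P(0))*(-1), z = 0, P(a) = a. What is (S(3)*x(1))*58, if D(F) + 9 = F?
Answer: 0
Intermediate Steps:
D(F) = -9 + F
S(h) = -4 (S(h) = 5 - (-9 + 0)*(-1) = 5 - (-9)*(-1) = 5 - 1*9 = 5 - 9 = -4)
x(L) = 0 (x(L) = 0*(L - L) = 0*0 = 0)
(S(3)*x(1))*58 = -4*0*58 = 0*58 = 0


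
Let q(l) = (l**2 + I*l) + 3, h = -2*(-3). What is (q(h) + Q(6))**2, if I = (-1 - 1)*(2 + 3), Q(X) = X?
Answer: 225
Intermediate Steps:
h = 6
I = -10 (I = -2*5 = -10)
q(l) = 3 + l**2 - 10*l (q(l) = (l**2 - 10*l) + 3 = 3 + l**2 - 10*l)
(q(h) + Q(6))**2 = ((3 + 6**2 - 10*6) + 6)**2 = ((3 + 36 - 60) + 6)**2 = (-21 + 6)**2 = (-15)**2 = 225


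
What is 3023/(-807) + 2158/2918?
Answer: -3539804/1177413 ≈ -3.0064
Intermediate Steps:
3023/(-807) + 2158/2918 = 3023*(-1/807) + 2158*(1/2918) = -3023/807 + 1079/1459 = -3539804/1177413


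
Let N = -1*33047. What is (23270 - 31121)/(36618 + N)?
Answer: -7851/3571 ≈ -2.1985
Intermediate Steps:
N = -33047
(23270 - 31121)/(36618 + N) = (23270 - 31121)/(36618 - 33047) = -7851/3571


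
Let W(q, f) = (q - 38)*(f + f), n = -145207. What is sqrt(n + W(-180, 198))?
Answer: I*sqrt(231535) ≈ 481.18*I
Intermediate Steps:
W(q, f) = 2*f*(-38 + q) (W(q, f) = (-38 + q)*(2*f) = 2*f*(-38 + q))
sqrt(n + W(-180, 198)) = sqrt(-145207 + 2*198*(-38 - 180)) = sqrt(-145207 + 2*198*(-218)) = sqrt(-145207 - 86328) = sqrt(-231535) = I*sqrt(231535)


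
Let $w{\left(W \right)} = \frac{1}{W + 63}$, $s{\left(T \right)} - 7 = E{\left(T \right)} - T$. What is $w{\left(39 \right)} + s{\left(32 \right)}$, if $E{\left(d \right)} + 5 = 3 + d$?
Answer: $\frac{511}{102} \approx 5.0098$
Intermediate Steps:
$E{\left(d \right)} = -2 + d$ ($E{\left(d \right)} = -5 + \left(3 + d\right) = -2 + d$)
$s{\left(T \right)} = 5$ ($s{\left(T \right)} = 7 + \left(\left(-2 + T\right) - T\right) = 7 - 2 = 5$)
$w{\left(W \right)} = \frac{1}{63 + W}$
$w{\left(39 \right)} + s{\left(32 \right)} = \frac{1}{63 + 39} + 5 = \frac{1}{102} + 5 = \frac{511}{102}$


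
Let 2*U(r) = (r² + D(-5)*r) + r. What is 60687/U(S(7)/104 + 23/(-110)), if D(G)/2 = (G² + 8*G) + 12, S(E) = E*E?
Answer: -3971163081600/40624399 ≈ -97753.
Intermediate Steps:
S(E) = E²
D(G) = 24 + 2*G² + 16*G (D(G) = 2*((G² + 8*G) + 12) = 2*(12 + G² + 8*G) = 24 + 2*G² + 16*G)
U(r) = r²/2 - 5*r/2 (U(r) = ((r² + (24 + 2*(-5)² + 16*(-5))*r) + r)/2 = ((r² + (24 + 2*25 - 80)*r) + r)/2 = ((r² + (24 + 50 - 80)*r) + r)/2 = ((r² - 6*r) + r)/2 = (r² - 5*r)/2 = r²/2 - 5*r/2)
60687/U(S(7)/104 + 23/(-110)) = 60687/(((7²/104 + 23/(-110))*(-5 + (7²/104 + 23/(-110)))/2)) = 60687/(((49*(1/104) + 23*(-1/110))*(-5 + (49*(1/104) + 23*(-1/110)))/2)) = 60687/(((49/104 - 23/110)*(-5 + (49/104 - 23/110))/2)) = 60687/(((½)*(1499/5720)*(-5 + 1499/5720))) = 60687/(((½)*(1499/5720)*(-27101/5720))) = 60687/(-40624399/65436800) = 60687*(-65436800/40624399) = -3971163081600/40624399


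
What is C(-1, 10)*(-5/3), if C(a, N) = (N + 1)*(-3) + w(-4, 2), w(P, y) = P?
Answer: 185/3 ≈ 61.667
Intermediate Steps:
C(a, N) = -7 - 3*N (C(a, N) = (N + 1)*(-3) - 4 = (1 + N)*(-3) - 4 = (-3 - 3*N) - 4 = -7 - 3*N)
C(-1, 10)*(-5/3) = (-7 - 3*10)*(-5/3) = (-7 - 30)*(-5*1/3) = -37*(-5/3) = 185/3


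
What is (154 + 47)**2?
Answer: 40401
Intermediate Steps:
(154 + 47)**2 = 201**2 = 40401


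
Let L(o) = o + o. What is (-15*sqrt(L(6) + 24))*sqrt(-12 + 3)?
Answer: -270*I ≈ -270.0*I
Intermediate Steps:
L(o) = 2*o
(-15*sqrt(L(6) + 24))*sqrt(-12 + 3) = (-15*sqrt(2*6 + 24))*sqrt(-12 + 3) = (-15*sqrt(12 + 24))*sqrt(-9) = (-15*sqrt(36))*(3*I) = (-15*6)*(3*I) = -270*I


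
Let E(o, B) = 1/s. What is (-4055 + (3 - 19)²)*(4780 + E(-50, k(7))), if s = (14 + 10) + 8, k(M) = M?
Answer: -581098839/32 ≈ -1.8159e+7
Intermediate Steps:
s = 32 (s = 24 + 8 = 32)
E(o, B) = 1/32
(-4055 + (3 - 19)²)*(4780 + E(-50, k(7))) = (-4055 + (3 - 19)²)*(4780 + 1/32) = (-4055 + (-16)²)*(152961/32) = (-4055 + 256)*(152961/32) = -3799*152961/32 = -581098839/32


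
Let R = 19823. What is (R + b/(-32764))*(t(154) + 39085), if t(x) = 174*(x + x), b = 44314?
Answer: 30093911309033/16382 ≈ 1.8370e+9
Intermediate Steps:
t(x) = 348*x (t(x) = 174*(2*x) = 348*x)
(R + b/(-32764))*(t(154) + 39085) = (19823 + 44314/(-32764))*(348*154 + 39085) = (19823 + 44314*(-1/32764))*(53592 + 39085) = (19823 - 22157/16382)*92677 = (324718229/16382)*92677 = 30093911309033/16382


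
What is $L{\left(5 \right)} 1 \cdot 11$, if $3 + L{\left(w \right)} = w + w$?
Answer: $77$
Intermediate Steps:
$L{\left(w \right)} = -3 + 2 w$ ($L{\left(w \right)} = -3 + \left(w + w\right) = -3 + 2 w$)
$L{\left(5 \right)} 1 \cdot 11 = \left(-3 + 2 \cdot 5\right) 1 \cdot 11 = \left(-3 + 10\right) 1 \cdot 11 = 7 \cdot 1 \cdot 11 = 7 \cdot 11 = 77$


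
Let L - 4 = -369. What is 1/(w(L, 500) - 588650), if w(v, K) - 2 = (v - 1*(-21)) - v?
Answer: -1/588627 ≈ -1.6989e-6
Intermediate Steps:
L = -365 (L = 4 - 369 = -365)
w(v, K) = 23 (w(v, K) = 2 + ((v - 1*(-21)) - v) = 2 + ((v + 21) - v) = 2 + ((21 + v) - v) = 2 + 21 = 23)
1/(w(L, 500) - 588650) = 1/(23 - 588650) = 1/(-588627) = -1/588627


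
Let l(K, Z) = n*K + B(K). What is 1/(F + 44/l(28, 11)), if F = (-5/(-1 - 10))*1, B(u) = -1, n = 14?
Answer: 4301/2439 ≈ 1.7634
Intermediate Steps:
l(K, Z) = -1 + 14*K (l(K, Z) = 14*K - 1 = -1 + 14*K)
F = 5/11 (F = (-5/(-11))*1 = -1/11*(-5)*1 = (5/11)*1 = 5/11 ≈ 0.45455)
1/(F + 44/l(28, 11)) = 1/(5/11 + 44/(-1 + 14*28)) = 1/(5/11 + 44/(-1 + 392)) = 1/(5/11 + 44/391) = 1/(2439/4301) = 4301/2439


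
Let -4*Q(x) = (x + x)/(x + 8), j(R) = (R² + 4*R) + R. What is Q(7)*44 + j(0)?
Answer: -154/15 ≈ -10.267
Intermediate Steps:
j(R) = R² + 5*R
Q(x) = -x/(2*(8 + x)) (Q(x) = -(x + x)/(4*(x + 8)) = -2*x/(4*(8 + x)) = -x/(2*(8 + x)))
Q(7)*44 + j(0) = -1*7/(16 + 2*7)*44 + 0*(5 + 0) = -1*7/(16 + 14)*44 + 0*5 = -1*7/30*44 + 0 = -1*7*1/30*44 + 0 = -7/30*44 + 0 = -154/15 + 0 = -154/15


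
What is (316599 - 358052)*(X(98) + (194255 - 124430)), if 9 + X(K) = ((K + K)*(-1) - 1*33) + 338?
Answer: -2898601025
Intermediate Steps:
X(K) = 296 - 2*K (X(K) = -9 + (((K + K)*(-1) - 1*33) + 338) = -9 + (((2*K)*(-1) - 33) + 338) = -9 + ((-2*K - 33) + 338) = -9 + ((-33 - 2*K) + 338) = -9 + (305 - 2*K) = 296 - 2*K)
(316599 - 358052)*(X(98) + (194255 - 124430)) = (316599 - 358052)*((296 - 2*98) + (194255 - 124430)) = -41453*((296 - 196) + 69825) = -41453*(100 + 69825) = -41453*69925 = -2898601025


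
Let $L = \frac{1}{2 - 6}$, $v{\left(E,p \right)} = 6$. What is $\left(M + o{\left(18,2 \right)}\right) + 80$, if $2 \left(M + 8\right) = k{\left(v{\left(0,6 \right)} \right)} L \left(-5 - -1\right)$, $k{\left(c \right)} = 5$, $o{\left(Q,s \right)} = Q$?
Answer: $\frac{185}{2} \approx 92.5$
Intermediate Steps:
$L = - \frac{1}{4}$ ($L = \frac{1}{-4} = - \frac{1}{4} \approx -0.25$)
$M = - \frac{11}{2}$ ($M = -8 + \frac{5 \left(- \frac{1}{4}\right) \left(-5 - -1\right)}{2} = -8 + \frac{\left(- \frac{5}{4}\right) \left(-5 + 1\right)}{2} = -8 + \frac{\left(- \frac{5}{4}\right) \left(-4\right)}{2} = -8 + \frac{1}{2} \cdot 5 = -8 + \frac{5}{2} = - \frac{11}{2} \approx -5.5$)
$\left(M + o{\left(18,2 \right)}\right) + 80 = \left(- \frac{11}{2} + 18\right) + 80 = \frac{25}{2} + 80 = \frac{185}{2}$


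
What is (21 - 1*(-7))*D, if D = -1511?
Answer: -42308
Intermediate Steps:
(21 - 1*(-7))*D = (21 - 1*(-7))*(-1511) = (21 + 7)*(-1511) = 28*(-1511) = -42308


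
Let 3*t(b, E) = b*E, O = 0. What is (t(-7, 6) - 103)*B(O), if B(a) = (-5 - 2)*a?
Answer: 0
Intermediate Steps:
t(b, E) = E*b/3 (t(b, E) = (b*E)/3 = (E*b)/3 = E*b/3)
B(a) = -7*a
(t(-7, 6) - 103)*B(O) = ((⅓)*6*(-7) - 103)*(-7*0) = (-14 - 103)*0 = -117*0 = 0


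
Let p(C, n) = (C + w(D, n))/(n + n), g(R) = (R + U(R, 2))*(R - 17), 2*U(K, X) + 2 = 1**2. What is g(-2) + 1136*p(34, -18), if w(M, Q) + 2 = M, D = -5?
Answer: -1609/2 ≈ -804.50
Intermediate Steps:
U(K, X) = -1/2 (U(K, X) = -1 + (1/2)*1**2 = -1 + (1/2)*1 = -1 + 1/2 = -1/2)
w(M, Q) = -2 + M
g(R) = (-17 + R)*(-1/2 + R) (g(R) = (R - 1/2)*(R - 17) = (-1/2 + R)*(-17 + R) = (-17 + R)*(-1/2 + R))
p(C, n) = (-7 + C)/(2*n) (p(C, n) = (C + (-2 - 5))/(n + n) = (C - 7)/((2*n)) = (-7 + C)*(1/(2*n)) = (-7 + C)/(2*n))
g(-2) + 1136*p(34, -18) = (17/2 + (-2)**2 - 35/2*(-2)) + 1136*((1/2)*(-7 + 34)/(-18)) = (17/2 + 4 + 35) + 1136*((1/2)*(-1/18)*27) = 95/2 + 1136*(-3/4) = 95/2 - 852 = -1609/2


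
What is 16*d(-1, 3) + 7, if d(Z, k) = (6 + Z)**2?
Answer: 407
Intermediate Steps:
16*d(-1, 3) + 7 = 16*(6 - 1)**2 + 7 = 16*5**2 + 7 = 16*25 + 7 = 400 + 7 = 407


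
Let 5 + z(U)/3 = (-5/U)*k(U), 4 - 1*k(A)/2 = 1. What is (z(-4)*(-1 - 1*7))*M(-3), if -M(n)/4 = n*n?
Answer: 2160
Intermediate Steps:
k(A) = 6 (k(A) = 8 - 2*1 = 8 - 2 = 6)
M(n) = -4*n**2 (M(n) = -4*n*n = -4*n**2)
z(U) = -15 - 90/U (z(U) = -15 + 3*(-5/U*6) = -15 + 3*(-30/U) = -15 - 90/U)
(z(-4)*(-1 - 1*7))*M(-3) = ((-15 - 90/(-4))*(-1 - 1*7))*(-4*(-3)**2) = ((-15 - 90*(-1/4))*(-1 - 7))*(-4*9) = ((-15 + 45/2)*(-8))*(-36) = ((15/2)*(-8))*(-36) = -60*(-36) = 2160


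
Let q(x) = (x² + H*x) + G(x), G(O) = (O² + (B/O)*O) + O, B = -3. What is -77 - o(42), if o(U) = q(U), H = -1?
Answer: -3602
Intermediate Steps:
G(O) = -3 + O + O² (G(O) = (O² + (-3/O)*O) + O = (O² - 3) + O = (-3 + O²) + O = -3 + O + O²)
q(x) = -3 + 2*x² (q(x) = (x² - x) + (-3 + x + x²) = -3 + 2*x²)
o(U) = -3 + 2*U²
-77 - o(42) = -77 - (-3 + 2*42²) = -77 - (-3 + 2*1764) = -77 - (-3 + 3528) = -77 - 1*3525 = -77 - 3525 = -3602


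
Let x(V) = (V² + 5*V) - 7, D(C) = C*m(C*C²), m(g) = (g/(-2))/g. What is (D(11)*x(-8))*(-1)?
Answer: 187/2 ≈ 93.500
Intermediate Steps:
m(g) = -½ (m(g) = (g*(-½))/g = (-g/2)/g = -½)
D(C) = -C/2 (D(C) = C*(-½) = -C/2)
x(V) = -7 + V² + 5*V
(D(11)*x(-8))*(-1) = ((-½*11)*(-7 + (-8)² + 5*(-8)))*(-1) = -11*(-7 + 64 - 40)/2*(-1) = -11/2*17*(-1) = -187/2*(-1) = 187/2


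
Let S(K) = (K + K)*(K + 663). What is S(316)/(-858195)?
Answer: -618728/858195 ≈ -0.72096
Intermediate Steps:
S(K) = 2*K*(663 + K) (S(K) = (2*K)*(663 + K) = 2*K*(663 + K))
S(316)/(-858195) = (2*316*(663 + 316))/(-858195) = (2*316*979)*(-1/858195) = 618728*(-1/858195) = -618728/858195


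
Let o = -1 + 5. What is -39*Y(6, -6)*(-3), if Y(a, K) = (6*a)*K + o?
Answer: -24804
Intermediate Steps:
o = 4
Y(a, K) = 4 + 6*K*a (Y(a, K) = (6*a)*K + 4 = 6*K*a + 4 = 4 + 6*K*a)
-39*Y(6, -6)*(-3) = -39*(4 + 6*(-6)*6)*(-3) = -39*(4 - 216)*(-3) = -39*(-212)*(-3) = 8268*(-3) = -24804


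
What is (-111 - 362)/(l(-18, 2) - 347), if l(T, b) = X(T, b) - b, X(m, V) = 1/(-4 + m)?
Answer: 10406/7679 ≈ 1.3551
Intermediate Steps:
l(T, b) = 1/(-4 + T) - b
(-111 - 362)/(l(-18, 2) - 347) = (-111 - 362)/((1 - 1*2*(-4 - 18))/(-4 - 18) - 347) = -473/((1 - 1*2*(-22))/(-22) - 347) = -473/(-(1 + 44)/22 - 347) = -473/(-1/22*45 - 347) = -473/(-45/22 - 347) = -473/(-7679/22) = -473*(-22/7679) = 10406/7679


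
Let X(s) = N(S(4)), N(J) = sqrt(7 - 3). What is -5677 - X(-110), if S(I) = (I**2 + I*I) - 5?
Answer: -5679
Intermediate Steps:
S(I) = -5 + 2*I**2 (S(I) = (I**2 + I**2) - 5 = 2*I**2 - 5 = -5 + 2*I**2)
N(J) = 2 (N(J) = sqrt(4) = 2)
X(s) = 2
-5677 - X(-110) = -5677 - 1*2 = -5677 - 2 = -5679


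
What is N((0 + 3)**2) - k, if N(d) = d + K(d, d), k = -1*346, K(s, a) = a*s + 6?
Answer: 442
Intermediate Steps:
K(s, a) = 6 + a*s
k = -346
N(d) = 6 + d + d**2 (N(d) = d + (6 + d*d) = d + (6 + d**2) = 6 + d + d**2)
N((0 + 3)**2) - k = (6 + (0 + 3)**2 + ((0 + 3)**2)**2) - 1*(-346) = (6 + 3**2 + (3**2)**2) + 346 = (6 + 9 + 9**2) + 346 = (6 + 9 + 81) + 346 = 96 + 346 = 442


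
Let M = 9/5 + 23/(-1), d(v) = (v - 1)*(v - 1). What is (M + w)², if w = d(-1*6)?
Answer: 19321/25 ≈ 772.84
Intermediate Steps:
d(v) = (-1 + v)² (d(v) = (-1 + v)*(-1 + v) = (-1 + v)²)
w = 49 (w = (-1 - 1*6)² = (-1 - 6)² = (-7)² = 49)
M = -106/5 (M = 9*(⅕) + 23*(-1) = 9/5 - 23 = -106/5 ≈ -21.200)
(M + w)² = (-106/5 + 49)² = (139/5)² = 19321/25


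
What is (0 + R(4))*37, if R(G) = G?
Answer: 148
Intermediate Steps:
(0 + R(4))*37 = (0 + 4)*37 = 4*37 = 148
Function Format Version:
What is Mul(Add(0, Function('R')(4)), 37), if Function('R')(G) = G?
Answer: 148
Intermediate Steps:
Mul(Add(0, Function('R')(4)), 37) = Mul(Add(0, 4), 37) = Mul(4, 37) = 148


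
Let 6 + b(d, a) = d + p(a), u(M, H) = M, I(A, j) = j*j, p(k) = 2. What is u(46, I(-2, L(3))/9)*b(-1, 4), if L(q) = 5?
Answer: -230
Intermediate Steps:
I(A, j) = j**2
b(d, a) = -4 + d (b(d, a) = -6 + (d + 2) = -6 + (2 + d) = -4 + d)
u(46, I(-2, L(3))/9)*b(-1, 4) = 46*(-4 - 1) = 46*(-5) = -230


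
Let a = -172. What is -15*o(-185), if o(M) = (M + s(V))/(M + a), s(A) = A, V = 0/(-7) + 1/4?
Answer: -3695/476 ≈ -7.7626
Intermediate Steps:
V = 1/4 (V = 0*(-1/7) + 1*(1/4) = 0 + 1/4 = 1/4 ≈ 0.25000)
o(M) = (1/4 + M)/(-172 + M) (o(M) = (M + 1/4)/(M - 172) = (1/4 + M)/(-172 + M))
-15*o(-185) = -15*(1/4 - 185)/(-172 - 185) = -15*(-739)/((-357)*4) = -(-5)*(-739)/(119*4) = -15*739/1428 = -3695/476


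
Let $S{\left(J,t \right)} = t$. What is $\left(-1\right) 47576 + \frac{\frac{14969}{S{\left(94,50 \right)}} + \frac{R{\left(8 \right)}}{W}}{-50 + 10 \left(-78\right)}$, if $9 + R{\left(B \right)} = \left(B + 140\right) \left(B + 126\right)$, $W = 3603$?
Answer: $- \frac{7113832536457}{149524500} \approx -47576.0$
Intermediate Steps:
$R{\left(B \right)} = -9 + \left(126 + B\right) \left(140 + B\right)$ ($R{\left(B \right)} = -9 + \left(B + 140\right) \left(B + 126\right) = -9 + \left(140 + B\right) \left(126 + B\right) = -9 + \left(126 + B\right) \left(140 + B\right)$)
$\left(-1\right) 47576 + \frac{\frac{14969}{S{\left(94,50 \right)}} + \frac{R{\left(8 \right)}}{W}}{-50 + 10 \left(-78\right)} = \left(-1\right) 47576 + \frac{\frac{14969}{50} + \frac{17631 + 8^{2} + 266 \cdot 8}{3603}}{-50 + 10 \left(-78\right)} = -47576 + \frac{14969 \cdot \frac{1}{50} + \left(17631 + 64 + 2128\right) \frac{1}{3603}}{-50 - 780} = -47576 + \frac{\frac{14969}{50} + 19823 \cdot \frac{1}{3603}}{-830} = -47576 + \left(\frac{14969}{50} + \frac{19823}{3603}\right) \left(- \frac{1}{830}\right) = -47576 + \frac{54924457}{180150} \left(- \frac{1}{830}\right) = -47576 - \frac{54924457}{149524500} = - \frac{7113832536457}{149524500}$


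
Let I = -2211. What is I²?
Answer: 4888521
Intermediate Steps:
I² = (-2211)² = 4888521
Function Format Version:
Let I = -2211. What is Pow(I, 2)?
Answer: 4888521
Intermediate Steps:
Pow(I, 2) = Pow(-2211, 2) = 4888521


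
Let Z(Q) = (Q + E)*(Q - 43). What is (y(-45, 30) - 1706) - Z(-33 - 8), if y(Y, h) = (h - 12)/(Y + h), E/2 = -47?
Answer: -65236/5 ≈ -13047.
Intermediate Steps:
E = -94 (E = 2*(-47) = -94)
y(Y, h) = (-12 + h)/(Y + h)
Z(Q) = (-94 + Q)*(-43 + Q) (Z(Q) = (Q - 94)*(Q - 43) = (-94 + Q)*(-43 + Q))
(y(-45, 30) - 1706) - Z(-33 - 8) = ((-12 + 30)/(-45 + 30) - 1706) - (4042 + (-33 - 8)² - 137*(-33 - 8)) = (18/(-15) - 1706) - (4042 + (-41)² - 137*(-41)) = (-1/15*18 - 1706) - (4042 + 1681 + 5617) = (-6/5 - 1706) - 1*11340 = -8536/5 - 11340 = -65236/5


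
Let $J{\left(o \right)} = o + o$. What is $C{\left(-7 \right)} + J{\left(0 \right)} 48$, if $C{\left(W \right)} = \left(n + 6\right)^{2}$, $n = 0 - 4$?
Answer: $4$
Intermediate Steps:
$n = -4$
$J{\left(o \right)} = 2 o$
$C{\left(W \right)} = 4$ ($C{\left(W \right)} = \left(-4 + 6\right)^{2} = 2^{2} = 4$)
$C{\left(-7 \right)} + J{\left(0 \right)} 48 = 4 + 2 \cdot 0 \cdot 48 = 4 + 0 \cdot 48 = 4 + 0 = 4$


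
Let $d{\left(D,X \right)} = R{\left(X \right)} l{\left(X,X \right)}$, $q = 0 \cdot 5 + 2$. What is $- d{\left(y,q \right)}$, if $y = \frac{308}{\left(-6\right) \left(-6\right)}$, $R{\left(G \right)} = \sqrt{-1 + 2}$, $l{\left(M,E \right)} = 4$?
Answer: $-4$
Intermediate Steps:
$R{\left(G \right)} = 1$ ($R{\left(G \right)} = \sqrt{1} = 1$)
$y = \frac{77}{9}$ ($y = \frac{308}{36} = 308 \cdot \frac{1}{36} = \frac{77}{9} \approx 8.5556$)
$q = 2$ ($q = 0 + 2 = 2$)
$d{\left(D,X \right)} = 4$ ($d{\left(D,X \right)} = 1 \cdot 4 = 4$)
$- d{\left(y,q \right)} = \left(-1\right) 4 = -4$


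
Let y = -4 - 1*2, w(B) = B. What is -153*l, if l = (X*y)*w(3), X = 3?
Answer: 8262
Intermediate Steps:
y = -6 (y = -4 - 2 = -6)
l = -54 (l = (3*(-6))*3 = -18*3 = -54)
-153*l = -153*(-54) = 8262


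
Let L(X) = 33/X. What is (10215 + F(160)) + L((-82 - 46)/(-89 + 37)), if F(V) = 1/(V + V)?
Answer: 3273091/320 ≈ 10228.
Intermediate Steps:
F(V) = 1/(2*V)
(10215 + F(160)) + L((-82 - 46)/(-89 + 37)) = (10215 + (½)/160) + 33/(((-82 - 46)/(-89 + 37))) = (10215 + (½)*(1/160)) + 33/((-128/(-52))) = (10215 + 1/320) + 33/((-128*(-1/52))) = 3268801/320 + 33/(32/13) = 3268801/320 + 33*(13/32) = 3268801/320 + 429/32 = 3273091/320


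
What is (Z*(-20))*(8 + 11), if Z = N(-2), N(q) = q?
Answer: 760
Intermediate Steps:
Z = -2
(Z*(-20))*(8 + 11) = (-2*(-20))*(8 + 11) = 40*19 = 760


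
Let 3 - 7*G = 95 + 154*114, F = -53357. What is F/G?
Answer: 373499/17648 ≈ 21.164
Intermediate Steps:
G = -17648/7 (G = 3/7 - (95 + 154*114)/7 = 3/7 - (95 + 17556)/7 = 3/7 - ⅐*17651 = 3/7 - 17651/7 = -17648/7 ≈ -2521.1)
F/G = -53357/(-17648/7) = -53357*(-7/17648) = 373499/17648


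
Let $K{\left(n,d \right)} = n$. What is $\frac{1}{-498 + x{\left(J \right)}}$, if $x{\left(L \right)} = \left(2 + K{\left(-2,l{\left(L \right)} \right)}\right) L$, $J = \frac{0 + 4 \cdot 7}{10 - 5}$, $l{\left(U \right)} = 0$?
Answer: $- \frac{1}{498} \approx -0.002008$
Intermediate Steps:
$J = \frac{28}{5}$ ($J = \frac{0 + 28}{5} = 28 \cdot \frac{1}{5} = \frac{28}{5} \approx 5.6$)
$x{\left(L \right)} = 0$ ($x{\left(L \right)} = \left(2 - 2\right) L = 0 L = 0$)
$\frac{1}{-498 + x{\left(J \right)}} = \frac{1}{-498 + 0} = \frac{1}{-498} = - \frac{1}{498}$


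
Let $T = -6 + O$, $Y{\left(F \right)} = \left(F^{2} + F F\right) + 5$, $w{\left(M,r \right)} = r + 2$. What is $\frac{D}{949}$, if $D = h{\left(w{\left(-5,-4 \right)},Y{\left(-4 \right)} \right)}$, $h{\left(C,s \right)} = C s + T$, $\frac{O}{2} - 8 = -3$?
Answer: $- \frac{70}{949} \approx -0.073762$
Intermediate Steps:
$w{\left(M,r \right)} = 2 + r$
$Y{\left(F \right)} = 5 + 2 F^{2}$ ($Y{\left(F \right)} = \left(F^{2} + F^{2}\right) + 5 = 2 F^{2} + 5 = 5 + 2 F^{2}$)
$O = 10$ ($O = 16 + 2 \left(-3\right) = 16 - 6 = 10$)
$T = 4$ ($T = -6 + 10 = 4$)
$h{\left(C,s \right)} = 4 + C s$ ($h{\left(C,s \right)} = C s + 4 = 4 + C s$)
$D = -70$ ($D = 4 + \left(2 - 4\right) \left(5 + 2 \left(-4\right)^{2}\right) = 4 - 2 \left(5 + 2 \cdot 16\right) = 4 - 2 \left(5 + 32\right) = 4 - 74 = -70$)
$\frac{D}{949} = - \frac{70}{949}$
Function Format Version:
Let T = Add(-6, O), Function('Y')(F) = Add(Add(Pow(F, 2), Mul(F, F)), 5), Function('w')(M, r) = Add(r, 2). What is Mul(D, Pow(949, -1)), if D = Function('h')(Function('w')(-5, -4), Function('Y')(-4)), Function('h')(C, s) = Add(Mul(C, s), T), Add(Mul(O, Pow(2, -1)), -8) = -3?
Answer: Rational(-70, 949) ≈ -0.073762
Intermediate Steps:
Function('w')(M, r) = Add(2, r)
Function('Y')(F) = Add(5, Mul(2, Pow(F, 2))) (Function('Y')(F) = Add(Add(Pow(F, 2), Pow(F, 2)), 5) = Add(Mul(2, Pow(F, 2)), 5) = Add(5, Mul(2, Pow(F, 2))))
O = 10 (O = Add(16, Mul(2, -3)) = Add(16, -6) = 10)
T = 4 (T = Add(-6, 10) = 4)
Function('h')(C, s) = Add(4, Mul(C, s)) (Function('h')(C, s) = Add(Mul(C, s), 4) = Add(4, Mul(C, s)))
D = -70 (D = Add(4, Mul(Add(2, -4), Add(5, Mul(2, Pow(-4, 2))))) = Add(4, Mul(-2, Add(5, Mul(2, 16)))) = Add(4, Mul(-2, Add(5, 32))) = Add(4, Mul(-2, 37)) = Add(4, -74) = -70)
Mul(D, Pow(949, -1)) = Mul(-70, Pow(949, -1)) = Mul(-70, Rational(1, 949)) = Rational(-70, 949)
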